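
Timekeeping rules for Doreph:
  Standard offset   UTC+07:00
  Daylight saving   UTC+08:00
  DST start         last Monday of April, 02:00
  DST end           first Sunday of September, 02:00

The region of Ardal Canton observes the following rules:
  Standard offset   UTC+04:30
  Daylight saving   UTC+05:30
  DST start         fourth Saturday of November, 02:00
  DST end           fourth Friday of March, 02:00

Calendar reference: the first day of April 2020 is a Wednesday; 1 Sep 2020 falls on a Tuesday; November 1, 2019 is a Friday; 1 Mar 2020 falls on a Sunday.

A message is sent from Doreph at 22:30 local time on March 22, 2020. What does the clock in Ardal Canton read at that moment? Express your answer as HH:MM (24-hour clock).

1 April 2020 is a Wednesday, so Mondays fall on 6, 13, 20, 27; the last is April 27.
1 September 2020 is a Tuesday, so the first Sunday is September 6.
March 22, 2020 does not fall between 27 April and 6 September, so daylight saving is not in effect and Doreph is at UTC+07:00.
22:30 Doreph − 7h = 15:30 UTC.
1 November 2019 is a Friday, so the first Saturday is November 2 and the fourth is November 23.
1 March 2020 is a Sunday, so the first Friday is March 6 and the fourth is March 27.
At the standard offset (UTC+04:30), 15:30 UTC + 4h30m = 20:00 Ardal Canton standard time.
The standard-time date in Ardal Canton, March 22, 2020, lies within the daylight-saving period (23 November 2019 – 27 March 2020), so Ardal Canton is on daylight time, UTC+05:30.
15:30 UTC + 5h30m = 21:00 Ardal Canton.

21:00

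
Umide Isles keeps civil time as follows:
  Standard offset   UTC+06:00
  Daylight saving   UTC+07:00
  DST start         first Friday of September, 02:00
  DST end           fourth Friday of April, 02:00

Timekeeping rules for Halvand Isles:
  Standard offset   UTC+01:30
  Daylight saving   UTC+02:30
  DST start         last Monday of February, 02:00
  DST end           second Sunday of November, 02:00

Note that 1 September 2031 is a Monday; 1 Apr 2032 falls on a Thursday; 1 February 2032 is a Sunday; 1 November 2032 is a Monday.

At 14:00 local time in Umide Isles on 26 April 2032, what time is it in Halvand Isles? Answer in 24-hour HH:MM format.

10:30

1 September 2031 is a Monday, so the first Friday is September 5.
1 April 2032 is a Thursday, so the first Friday is April 2 and the fourth is April 23.
26 April 2032 does not fall between 5 September 2031 and 23 April 2032, so daylight saving is not in effect and Umide Isles is at UTC+06:00.
14:00 Umide Isles − 6h = 08:00 UTC.
1 February 2032 is a Sunday, so Mondays fall on 2, 9, 16, 23; the last is February 23.
1 November 2032 is a Monday, so the first Sunday is November 7 and the second is November 14.
At the standard offset (UTC+01:30), 08:00 UTC + 1h30m = 09:30 Halvand Isles standard time.
The standard-time date in Halvand Isles, 26 April 2032, falls between 23 February and 14 November, so daylight saving is in effect and Halvand Isles is at UTC+02:30.
08:00 UTC + 2h30m = 10:30 Halvand Isles.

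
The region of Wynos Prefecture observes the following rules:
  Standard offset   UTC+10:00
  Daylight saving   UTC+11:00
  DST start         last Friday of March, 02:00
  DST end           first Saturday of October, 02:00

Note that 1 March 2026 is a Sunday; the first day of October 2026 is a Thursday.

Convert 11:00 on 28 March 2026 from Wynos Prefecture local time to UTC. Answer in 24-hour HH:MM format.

1 March 2026 is a Sunday, so Fridays fall on 6, 13, 20, 27; the last is March 27.
1 October 2026 is a Thursday, so the first Saturday is October 3.
28 March 2026 lies within the daylight-saving period (27 March – 3 October), so Wynos Prefecture is on daylight time, UTC+11:00.
11:00 local − 11h = 00:00 UTC.

00:00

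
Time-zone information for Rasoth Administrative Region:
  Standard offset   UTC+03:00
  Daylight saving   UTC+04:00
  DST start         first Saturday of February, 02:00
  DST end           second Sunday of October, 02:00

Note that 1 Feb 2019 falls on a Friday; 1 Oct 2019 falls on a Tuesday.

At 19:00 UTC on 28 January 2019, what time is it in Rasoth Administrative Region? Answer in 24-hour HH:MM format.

22:00

1 February 2019 is a Friday, so the first Saturday is February 2.
1 October 2019 is a Tuesday, so the first Sunday is October 6 and the second is October 13.
At the standard offset (UTC+03:00), 19:00 UTC + 3h = 22:00 Rasoth Administrative Region standard time.
Daylight saving runs 2 February – 13 October; the standard-time date in Rasoth Administrative Region, 28 January 2019, is outside that window, so Rasoth Administrative Region is on standard time at UTC+03:00.
19:00 UTC + 3h = 22:00 local.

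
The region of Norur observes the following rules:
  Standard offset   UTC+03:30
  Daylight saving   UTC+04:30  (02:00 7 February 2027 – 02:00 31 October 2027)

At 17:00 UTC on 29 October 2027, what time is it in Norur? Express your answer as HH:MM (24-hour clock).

At the standard offset (UTC+03:30), 17:00 UTC + 3h30m = 20:30 Norur standard time.
The standard-time date in Norur, 29 October 2027, lies within the daylight-saving period (7 February – 31 October), so Norur is on daylight time, UTC+04:30.
17:00 UTC + 4h30m = 21:30 local.

21:30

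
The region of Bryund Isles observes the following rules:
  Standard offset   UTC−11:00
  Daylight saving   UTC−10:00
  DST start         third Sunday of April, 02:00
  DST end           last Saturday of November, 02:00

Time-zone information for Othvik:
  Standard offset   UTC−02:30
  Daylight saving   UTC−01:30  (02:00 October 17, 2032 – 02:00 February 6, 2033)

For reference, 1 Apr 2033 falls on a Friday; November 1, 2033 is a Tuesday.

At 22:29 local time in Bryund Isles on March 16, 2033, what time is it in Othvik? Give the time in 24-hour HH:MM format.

06:59

1 April 2033 is a Friday, so the first Sunday is April 3 and the third is April 17.
1 November 2033 is a Tuesday, so Saturdays fall on 5, 12, 19, 26; the last is November 26.
March 16, 2033 is outside the daylight-saving period (17 April – 26 November), so Bryund Isles is on standard time, UTC−11:00.
22:29 Bryund Isles + 11h = 09:29 UTC (rolling into the next day, 17 March 2033).
At the standard offset (UTC−02:30), 09:29 UTC − 2h30m = 06:59 Othvik standard time.
The standard-time date in Othvik, March 17, 2033, does not fall between 17 October 2032 and 6 February 2033, so daylight saving is not in effect and Othvik is at UTC−02:30.
09:29 UTC − 2h30m = 06:59 Othvik.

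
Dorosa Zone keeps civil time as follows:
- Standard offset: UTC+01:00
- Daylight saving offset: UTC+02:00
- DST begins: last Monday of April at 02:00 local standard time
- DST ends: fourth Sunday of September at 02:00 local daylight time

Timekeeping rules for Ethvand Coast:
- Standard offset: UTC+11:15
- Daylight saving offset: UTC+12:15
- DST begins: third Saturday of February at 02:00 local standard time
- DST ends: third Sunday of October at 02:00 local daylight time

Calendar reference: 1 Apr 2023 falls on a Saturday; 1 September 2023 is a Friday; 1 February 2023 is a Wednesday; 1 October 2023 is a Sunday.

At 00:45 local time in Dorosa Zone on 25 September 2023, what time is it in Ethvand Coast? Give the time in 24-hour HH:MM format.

12:00

1 April 2023 is a Saturday, so Mondays fall on 3, 10, 17, 24; the last is April 24.
1 September 2023 is a Friday, so the first Sunday is September 3 and the fourth is September 24.
25 September 2023 is outside the daylight-saving period (24 April – 24 September), so Dorosa Zone is on standard time, UTC+01:00.
00:45 Dorosa Zone − 1h = 23:45 UTC (rolling into the previous day, 24 September 2023).
1 February 2023 is a Wednesday, so the first Saturday is February 4 and the third is February 18.
1 October 2023 is a Sunday, so the first Sunday is October 1 and the third is October 15.
At the standard offset (UTC+11:15), 23:45 UTC + 11h15m = 11:00 Ethvand Coast standard time (rolling into the next day, 25 September 2023).
The standard-time date in Ethvand Coast, 25 September 2023, lies within the daylight-saving period (18 February – 15 October), so Ethvand Coast is on daylight time, UTC+12:15.
23:45 UTC + 12h15m = 12:00 Ethvand Coast (rolling into the next day, 25 September 2023).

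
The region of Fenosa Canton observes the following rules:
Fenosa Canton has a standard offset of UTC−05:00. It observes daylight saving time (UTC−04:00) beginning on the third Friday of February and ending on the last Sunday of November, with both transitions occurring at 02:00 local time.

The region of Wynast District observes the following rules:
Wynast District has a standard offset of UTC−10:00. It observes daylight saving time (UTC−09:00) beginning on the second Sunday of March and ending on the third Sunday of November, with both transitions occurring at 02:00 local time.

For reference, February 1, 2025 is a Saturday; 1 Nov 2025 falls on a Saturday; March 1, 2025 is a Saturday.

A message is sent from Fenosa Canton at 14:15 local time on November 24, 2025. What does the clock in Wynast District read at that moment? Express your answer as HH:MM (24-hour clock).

08:15

1 February 2025 is a Saturday, so the first Friday is February 7 and the third is February 21.
1 November 2025 is a Saturday, so Sundays fall on 2, 9, 16, 23, 30; the last is November 30.
November 24, 2025 lies within the daylight-saving period (21 February – 30 November), so Fenosa Canton is on daylight time, UTC−04:00.
14:15 Fenosa Canton + 4h = 18:15 UTC.
1 March 2025 is a Saturday, so the first Sunday is March 2 and the second is March 9.
1 November 2025 is a Saturday, so the first Sunday is November 2 and the third is November 16.
At the standard offset (UTC−10:00), 18:15 UTC − 10h = 08:15 Wynast District standard time.
The standard-time date in Wynast District, November 24, 2025, is outside the daylight-saving period (9 March – 16 November), so Wynast District is on standard time, UTC−10:00.
18:15 UTC − 10h = 08:15 Wynast District.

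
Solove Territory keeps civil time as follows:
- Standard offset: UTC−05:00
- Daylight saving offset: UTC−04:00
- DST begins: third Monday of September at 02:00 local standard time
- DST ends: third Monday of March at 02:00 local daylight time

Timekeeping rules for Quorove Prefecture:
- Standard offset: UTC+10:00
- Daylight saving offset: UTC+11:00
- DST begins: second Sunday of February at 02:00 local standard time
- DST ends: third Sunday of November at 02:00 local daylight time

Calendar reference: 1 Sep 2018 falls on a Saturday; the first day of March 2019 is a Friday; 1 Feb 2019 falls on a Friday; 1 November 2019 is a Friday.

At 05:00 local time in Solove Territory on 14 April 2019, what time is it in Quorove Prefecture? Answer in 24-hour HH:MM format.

21:00

1 September 2018 is a Saturday, so the first Monday is September 3 and the third is September 17.
1 March 2019 is a Friday, so the first Monday is March 4 and the third is March 18.
14 April 2019 does not fall between 17 September 2018 and 18 March 2019, so daylight saving is not in effect and Solove Territory is at UTC−05:00.
05:00 Solove Territory + 5h = 10:00 UTC.
1 February 2019 is a Friday, so the first Sunday is February 3 and the second is February 10.
1 November 2019 is a Friday, so the first Sunday is November 3 and the third is November 17.
At the standard offset (UTC+10:00), 10:00 UTC + 10h = 20:00 Quorove Prefecture standard time.
Daylight saving runs 10 February – 17 November; the standard-time date in Quorove Prefecture, 14 April 2019, is inside that window, so Quorove Prefecture is at UTC+11:00.
10:00 UTC + 11h = 21:00 Quorove Prefecture.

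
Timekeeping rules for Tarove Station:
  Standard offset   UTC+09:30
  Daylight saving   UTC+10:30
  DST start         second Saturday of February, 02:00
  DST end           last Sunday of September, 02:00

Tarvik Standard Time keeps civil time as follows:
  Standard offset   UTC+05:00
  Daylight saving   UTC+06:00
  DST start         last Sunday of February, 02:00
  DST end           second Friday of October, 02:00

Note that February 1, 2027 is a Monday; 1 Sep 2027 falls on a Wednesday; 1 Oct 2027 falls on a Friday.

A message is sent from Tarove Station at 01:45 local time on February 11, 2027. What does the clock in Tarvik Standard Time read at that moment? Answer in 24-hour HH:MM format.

1 February 2027 is a Monday, so the first Saturday is February 6 and the second is February 13.
1 September 2027 is a Wednesday, so Sundays fall on 5, 12, 19, 26; the last is September 26.
February 11, 2027 does not fall between 13 February and 26 September, so daylight saving is not in effect and Tarove Station is at UTC+09:30.
01:45 Tarove Station − 9h30m = 16:15 UTC (rolling into the previous day, 10 February 2027).
1 February 2027 is a Monday, so Sundays fall on 7, 14, 21, 28; the last is February 28.
1 October 2027 is a Friday, so the first Friday is October 1 and the second is October 8.
At the standard offset (UTC+05:00), 16:15 UTC + 5h = 21:15 Tarvik Standard Time standard time.
The standard-time date in Tarvik Standard Time, February 10, 2027, is outside the daylight-saving period (28 February – 8 October), so Tarvik Standard Time is on standard time, UTC+05:00.
16:15 UTC + 5h = 21:15 Tarvik Standard Time.

21:15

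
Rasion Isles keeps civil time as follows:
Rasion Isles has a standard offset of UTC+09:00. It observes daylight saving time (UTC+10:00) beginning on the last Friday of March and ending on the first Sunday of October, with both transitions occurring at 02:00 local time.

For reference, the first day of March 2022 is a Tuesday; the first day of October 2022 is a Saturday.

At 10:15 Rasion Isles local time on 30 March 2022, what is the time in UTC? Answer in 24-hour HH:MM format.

1 March 2022 is a Tuesday, so Fridays fall on 4, 11, 18, 25; the last is March 25.
1 October 2022 is a Saturday, so the first Sunday is October 2.
30 March 2022 falls between 25 March and 2 October, so daylight saving is in effect and Rasion Isles is at UTC+10:00.
10:15 local − 10h = 00:15 UTC.

00:15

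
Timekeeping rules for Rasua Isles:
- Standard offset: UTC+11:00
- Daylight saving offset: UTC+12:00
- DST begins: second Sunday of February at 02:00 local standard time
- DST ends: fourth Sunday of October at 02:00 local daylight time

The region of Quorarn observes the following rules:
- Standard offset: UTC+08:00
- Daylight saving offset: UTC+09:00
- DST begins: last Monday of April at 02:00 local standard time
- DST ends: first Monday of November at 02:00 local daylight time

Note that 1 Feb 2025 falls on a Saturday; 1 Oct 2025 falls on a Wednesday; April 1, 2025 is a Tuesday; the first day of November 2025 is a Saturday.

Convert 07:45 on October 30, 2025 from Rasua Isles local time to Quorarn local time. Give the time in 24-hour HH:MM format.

1 February 2025 is a Saturday, so the first Sunday is February 2 and the second is February 9.
1 October 2025 is a Wednesday, so the first Sunday is October 5 and the fourth is October 26.
Daylight saving runs 9 February – 26 October; October 30, 2025 is outside that window, so Rasua Isles is on standard time at UTC+11:00.
07:45 Rasua Isles − 11h = 20:45 UTC (rolling into the previous day, 29 October 2025).
1 April 2025 is a Tuesday, so Mondays fall on 7, 14, 21, 28; the last is April 28.
1 November 2025 is a Saturday, so the first Monday is November 3.
At the standard offset (UTC+08:00), 20:45 UTC + 8h = 04:45 Quorarn standard time (rolling into the next day, 30 October 2025).
The standard-time date in Quorarn, October 30, 2025, lies within the daylight-saving period (28 April – 3 November), so Quorarn is on daylight time, UTC+09:00.
20:45 UTC + 9h = 05:45 Quorarn (rolling into the next day, 30 October 2025).

05:45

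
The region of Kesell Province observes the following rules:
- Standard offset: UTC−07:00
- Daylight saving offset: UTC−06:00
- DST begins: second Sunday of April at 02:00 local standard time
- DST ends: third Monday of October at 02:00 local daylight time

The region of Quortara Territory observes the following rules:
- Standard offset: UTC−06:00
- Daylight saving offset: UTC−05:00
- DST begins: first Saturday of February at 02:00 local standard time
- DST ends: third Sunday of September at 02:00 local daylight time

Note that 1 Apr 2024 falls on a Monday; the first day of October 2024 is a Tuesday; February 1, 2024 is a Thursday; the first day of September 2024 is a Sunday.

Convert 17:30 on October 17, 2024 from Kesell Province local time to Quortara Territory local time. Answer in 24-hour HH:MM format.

1 April 2024 is a Monday, so the first Sunday is April 7 and the second is April 14.
1 October 2024 is a Tuesday, so the first Monday is October 7 and the third is October 21.
October 17, 2024 lies within the daylight-saving period (14 April – 21 October), so Kesell Province is on daylight time, UTC−06:00.
17:30 Kesell Province + 6h = 23:30 UTC.
1 February 2024 is a Thursday, so the first Saturday is February 3.
1 September 2024 is a Sunday, so the first Sunday is September 1 and the third is September 15.
At the standard offset (UTC−06:00), 23:30 UTC − 6h = 17:30 Quortara Territory standard time.
The standard-time date in Quortara Territory, October 17, 2024, does not fall between 3 February and 15 September, so daylight saving is not in effect and Quortara Territory is at UTC−06:00.
23:30 UTC − 6h = 17:30 Quortara Territory.

17:30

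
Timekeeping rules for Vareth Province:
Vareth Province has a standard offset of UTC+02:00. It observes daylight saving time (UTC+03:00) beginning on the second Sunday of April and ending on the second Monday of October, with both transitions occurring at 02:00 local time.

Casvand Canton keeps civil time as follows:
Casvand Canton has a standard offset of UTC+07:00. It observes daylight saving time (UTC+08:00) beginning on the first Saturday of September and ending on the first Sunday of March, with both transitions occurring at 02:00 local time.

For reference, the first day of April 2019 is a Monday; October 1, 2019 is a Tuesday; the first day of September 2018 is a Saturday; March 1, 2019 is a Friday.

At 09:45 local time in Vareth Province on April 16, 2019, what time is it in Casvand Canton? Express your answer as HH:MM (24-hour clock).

13:45

1 April 2019 is a Monday, so the first Sunday is April 7 and the second is April 14.
1 October 2019 is a Tuesday, so the first Monday is October 7 and the second is October 14.
Daylight saving runs 14 April – 14 October; April 16, 2019 is inside that window, so Vareth Province is at UTC+03:00.
09:45 Vareth Province − 3h = 06:45 UTC.
1 September 2018 is a Saturday, so the first Saturday is September 1.
1 March 2019 is a Friday, so the first Sunday is March 3.
At the standard offset (UTC+07:00), 06:45 UTC + 7h = 13:45 Casvand Canton standard time.
Daylight saving runs 1 September 2018 – 3 March 2019; the standard-time date in Casvand Canton, April 16, 2019, is outside that window, so Casvand Canton is on standard time at UTC+07:00.
06:45 UTC + 7h = 13:45 Casvand Canton.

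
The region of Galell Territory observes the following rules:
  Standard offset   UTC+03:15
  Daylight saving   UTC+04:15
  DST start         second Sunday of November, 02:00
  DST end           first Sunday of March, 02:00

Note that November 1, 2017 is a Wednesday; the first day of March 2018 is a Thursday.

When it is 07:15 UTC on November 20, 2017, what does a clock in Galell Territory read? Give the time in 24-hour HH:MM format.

11:30

1 November 2017 is a Wednesday, so the first Sunday is November 5 and the second is November 12.
1 March 2018 is a Thursday, so the first Sunday is March 4.
At the standard offset (UTC+03:15), 07:15 UTC + 3h15m = 10:30 Galell Territory standard time.
The standard-time date in Galell Territory, November 20, 2017, lies within the daylight-saving period (12 November 2017 – 4 March 2018), so Galell Territory is on daylight time, UTC+04:15.
07:15 UTC + 4h15m = 11:30 local.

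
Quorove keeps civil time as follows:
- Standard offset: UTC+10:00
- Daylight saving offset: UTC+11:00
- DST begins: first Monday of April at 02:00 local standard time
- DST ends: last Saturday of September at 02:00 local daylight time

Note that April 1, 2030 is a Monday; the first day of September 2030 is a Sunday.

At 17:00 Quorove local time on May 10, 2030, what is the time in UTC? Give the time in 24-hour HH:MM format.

1 April 2030 is a Monday, so the first Monday is April 1.
1 September 2030 is a Sunday, so Saturdays fall on 7, 14, 21, 28; the last is September 28.
Daylight saving runs 1 April – 28 September; May 10, 2030 is inside that window, so Quorove is at UTC+11:00.
17:00 local − 11h = 06:00 UTC.

06:00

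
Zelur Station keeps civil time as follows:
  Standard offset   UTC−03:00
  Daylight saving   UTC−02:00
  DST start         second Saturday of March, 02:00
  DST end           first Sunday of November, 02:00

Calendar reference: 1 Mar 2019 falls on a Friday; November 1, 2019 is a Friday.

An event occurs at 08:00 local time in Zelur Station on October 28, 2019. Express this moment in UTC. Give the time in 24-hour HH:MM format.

10:00

1 March 2019 is a Friday, so the first Saturday is March 2 and the second is March 9.
1 November 2019 is a Friday, so the first Sunday is November 3.
October 28, 2019 falls between 9 March and 3 November, so daylight saving is in effect and Zelur Station is at UTC−02:00.
08:00 local + 2h = 10:00 UTC.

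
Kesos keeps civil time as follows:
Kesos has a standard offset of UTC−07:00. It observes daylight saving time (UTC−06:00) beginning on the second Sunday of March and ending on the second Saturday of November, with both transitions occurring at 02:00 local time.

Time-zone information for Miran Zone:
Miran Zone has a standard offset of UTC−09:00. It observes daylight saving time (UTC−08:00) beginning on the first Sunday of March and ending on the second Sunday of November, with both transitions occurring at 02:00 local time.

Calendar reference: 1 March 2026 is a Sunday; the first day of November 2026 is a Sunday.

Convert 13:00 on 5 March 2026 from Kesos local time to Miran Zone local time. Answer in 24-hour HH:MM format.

12:00

1 March 2026 is a Sunday, so the first Sunday is March 1 and the second is March 8.
1 November 2026 is a Sunday, so the first Saturday is November 7 and the second is November 14.
5 March 2026 does not fall between 8 March and 14 November, so daylight saving is not in effect and Kesos is at UTC−07:00.
13:00 Kesos + 7h = 20:00 UTC.
1 March 2026 is a Sunday, so the first Sunday is March 1.
1 November 2026 is a Sunday, so the first Sunday is November 1 and the second is November 8.
At the standard offset (UTC−09:00), 20:00 UTC − 9h = 11:00 Miran Zone standard time.
Daylight saving runs 1 March – 8 November; the standard-time date in Miran Zone, 5 March 2026, is inside that window, so Miran Zone is at UTC−08:00.
20:00 UTC − 8h = 12:00 Miran Zone.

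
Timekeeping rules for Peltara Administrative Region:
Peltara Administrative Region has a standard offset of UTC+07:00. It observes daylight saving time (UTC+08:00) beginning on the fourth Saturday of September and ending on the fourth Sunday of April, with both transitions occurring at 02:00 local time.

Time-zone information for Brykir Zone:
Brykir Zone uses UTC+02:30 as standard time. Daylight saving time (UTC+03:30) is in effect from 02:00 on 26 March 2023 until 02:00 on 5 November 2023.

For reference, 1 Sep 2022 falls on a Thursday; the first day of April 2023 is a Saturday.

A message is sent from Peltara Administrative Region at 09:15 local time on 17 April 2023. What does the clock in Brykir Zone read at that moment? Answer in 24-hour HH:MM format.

04:45

1 September 2022 is a Thursday, so the first Saturday is September 3 and the fourth is September 24.
1 April 2023 is a Saturday, so the first Sunday is April 2 and the fourth is April 23.
17 April 2023 falls between 24 September 2022 and 23 April 2023, so daylight saving is in effect and Peltara Administrative Region is at UTC+08:00.
09:15 Peltara Administrative Region − 8h = 01:15 UTC.
At the standard offset (UTC+02:30), 01:15 UTC + 2h30m = 03:45 Brykir Zone standard time.
Daylight saving runs 26 March – 5 November; the standard-time date in Brykir Zone, 17 April 2023, is inside that window, so Brykir Zone is at UTC+03:30.
01:15 UTC + 3h30m = 04:45 Brykir Zone.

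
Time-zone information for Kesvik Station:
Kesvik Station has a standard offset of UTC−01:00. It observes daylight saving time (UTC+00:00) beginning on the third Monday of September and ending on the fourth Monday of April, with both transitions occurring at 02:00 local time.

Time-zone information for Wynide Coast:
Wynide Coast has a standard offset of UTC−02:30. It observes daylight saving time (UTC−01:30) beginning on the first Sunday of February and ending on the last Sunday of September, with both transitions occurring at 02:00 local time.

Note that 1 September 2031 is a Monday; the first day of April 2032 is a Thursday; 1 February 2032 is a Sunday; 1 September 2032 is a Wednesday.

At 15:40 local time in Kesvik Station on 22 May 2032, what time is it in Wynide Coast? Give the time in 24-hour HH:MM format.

15:10

1 September 2031 is a Monday, so the first Monday is September 1 and the third is September 15.
1 April 2032 is a Thursday, so the first Monday is April 5 and the fourth is April 26.
22 May 2032 is outside the daylight-saving period (15 September 2031 – 26 April 2032), so Kesvik Station is on standard time, UTC−01:00.
15:40 Kesvik Station + 1h = 16:40 UTC.
1 February 2032 is a Sunday, so the first Sunday is February 1.
1 September 2032 is a Wednesday, so Sundays fall on 5, 12, 19, 26; the last is September 26.
At the standard offset (UTC−02:30), 16:40 UTC − 2h30m = 14:10 Wynide Coast standard time.
The standard-time date in Wynide Coast, 22 May 2032, falls between 1 February and 26 September, so daylight saving is in effect and Wynide Coast is at UTC−01:30.
16:40 UTC − 1h30m = 15:10 Wynide Coast.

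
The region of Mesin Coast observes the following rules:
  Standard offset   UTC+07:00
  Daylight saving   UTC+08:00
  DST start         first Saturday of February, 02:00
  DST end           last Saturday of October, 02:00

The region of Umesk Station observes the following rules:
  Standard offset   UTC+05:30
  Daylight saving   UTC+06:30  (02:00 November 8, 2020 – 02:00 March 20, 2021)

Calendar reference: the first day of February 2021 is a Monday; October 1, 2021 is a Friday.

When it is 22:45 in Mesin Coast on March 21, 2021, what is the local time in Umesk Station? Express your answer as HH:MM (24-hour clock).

1 February 2021 is a Monday, so the first Saturday is February 6.
1 October 2021 is a Friday, so Saturdays fall on 2, 9, 16, 23, 30; the last is October 30.
Daylight saving runs 6 February – 30 October; March 21, 2021 is inside that window, so Mesin Coast is at UTC+08:00.
22:45 Mesin Coast − 8h = 14:45 UTC.
At the standard offset (UTC+05:30), 14:45 UTC + 5h30m = 20:15 Umesk Station standard time.
The standard-time date in Umesk Station, March 21, 2021, does not fall between 8 November 2020 and 20 March 2021, so daylight saving is not in effect and Umesk Station is at UTC+05:30.
14:45 UTC + 5h30m = 20:15 Umesk Station.

20:15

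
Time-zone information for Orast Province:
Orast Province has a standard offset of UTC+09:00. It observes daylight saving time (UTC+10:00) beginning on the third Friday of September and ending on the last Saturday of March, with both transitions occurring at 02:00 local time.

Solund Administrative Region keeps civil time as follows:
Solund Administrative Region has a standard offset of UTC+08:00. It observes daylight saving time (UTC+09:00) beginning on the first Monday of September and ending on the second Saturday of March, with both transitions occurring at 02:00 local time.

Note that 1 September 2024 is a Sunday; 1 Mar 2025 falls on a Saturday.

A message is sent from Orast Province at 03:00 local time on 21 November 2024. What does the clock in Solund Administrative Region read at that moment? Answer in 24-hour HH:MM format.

1 September 2024 is a Sunday, so the first Friday is September 6 and the third is September 20.
1 March 2025 is a Saturday, so Saturdays fall on 1, 8, 15, 22, 29; the last is March 29.
21 November 2024 falls between 20 September 2024 and 29 March 2025, so daylight saving is in effect and Orast Province is at UTC+10:00.
03:00 Orast Province − 10h = 17:00 UTC (rolling into the previous day, 20 November 2024).
1 September 2024 is a Sunday, so the first Monday is September 2.
1 March 2025 is a Saturday, so the first Saturday is March 1 and the second is March 8.
At the standard offset (UTC+08:00), 17:00 UTC + 8h = 01:00 Solund Administrative Region standard time (rolling into the next day, 21 November 2024).
The standard-time date in Solund Administrative Region, 21 November 2024, falls between 2 September 2024 and 8 March 2025, so daylight saving is in effect and Solund Administrative Region is at UTC+09:00.
17:00 UTC + 9h = 02:00 Solund Administrative Region (rolling into the next day, 21 November 2024).

02:00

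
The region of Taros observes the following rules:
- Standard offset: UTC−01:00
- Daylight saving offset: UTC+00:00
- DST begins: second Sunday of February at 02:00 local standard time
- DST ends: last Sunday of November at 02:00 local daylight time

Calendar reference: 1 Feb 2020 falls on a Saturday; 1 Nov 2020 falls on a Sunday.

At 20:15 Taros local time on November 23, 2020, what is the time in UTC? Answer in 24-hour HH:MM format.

1 February 2020 is a Saturday, so the first Sunday is February 2 and the second is February 9.
1 November 2020 is a Sunday, so Sundays fall on 1, 8, 15, 22, 29; the last is November 29.
Daylight saving runs 9 February – 29 November; November 23, 2020 is inside that window, so Taros is at UTC+00:00.
20:15 local − 0h = 20:15 UTC.

20:15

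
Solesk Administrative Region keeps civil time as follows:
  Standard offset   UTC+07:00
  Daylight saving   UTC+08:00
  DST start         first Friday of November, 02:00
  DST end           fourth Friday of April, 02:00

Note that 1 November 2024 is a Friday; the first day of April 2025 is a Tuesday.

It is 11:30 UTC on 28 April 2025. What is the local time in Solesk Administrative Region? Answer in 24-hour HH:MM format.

1 November 2024 is a Friday, so the first Friday is November 1.
1 April 2025 is a Tuesday, so the first Friday is April 4 and the fourth is April 25.
At the standard offset (UTC+07:00), 11:30 UTC + 7h = 18:30 Solesk Administrative Region standard time.
The standard-time date in Solesk Administrative Region, 28 April 2025, does not fall between 1 November 2024 and 25 April 2025, so daylight saving is not in effect and Solesk Administrative Region is at UTC+07:00.
11:30 UTC + 7h = 18:30 local.

18:30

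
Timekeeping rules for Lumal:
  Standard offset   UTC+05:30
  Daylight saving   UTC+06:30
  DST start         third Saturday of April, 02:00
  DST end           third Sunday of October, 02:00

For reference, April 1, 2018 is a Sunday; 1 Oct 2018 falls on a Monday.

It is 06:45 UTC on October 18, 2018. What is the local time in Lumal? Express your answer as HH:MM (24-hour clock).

13:15

1 April 2018 is a Sunday, so the first Saturday is April 7 and the third is April 21.
1 October 2018 is a Monday, so the first Sunday is October 7 and the third is October 21.
At the standard offset (UTC+05:30), 06:45 UTC + 5h30m = 12:15 Lumal standard time.
The standard-time date in Lumal, October 18, 2018, falls between 21 April and 21 October, so daylight saving is in effect and Lumal is at UTC+06:30.
06:45 UTC + 6h30m = 13:15 local.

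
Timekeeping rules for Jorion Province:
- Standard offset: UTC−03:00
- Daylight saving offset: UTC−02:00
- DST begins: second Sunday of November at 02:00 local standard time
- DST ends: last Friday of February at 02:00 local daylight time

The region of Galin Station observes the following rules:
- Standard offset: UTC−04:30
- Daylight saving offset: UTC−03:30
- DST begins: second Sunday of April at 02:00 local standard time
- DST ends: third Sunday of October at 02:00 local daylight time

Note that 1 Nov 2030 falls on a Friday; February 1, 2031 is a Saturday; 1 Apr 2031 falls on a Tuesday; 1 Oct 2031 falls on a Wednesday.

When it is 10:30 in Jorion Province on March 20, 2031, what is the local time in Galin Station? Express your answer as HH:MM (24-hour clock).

09:00

1 November 2030 is a Friday, so the first Sunday is November 3 and the second is November 10.
1 February 2031 is a Saturday, so Fridays fall on 7, 14, 21, 28; the last is February 28.
Daylight saving runs 10 November 2030 – 28 February 2031; March 20, 2031 is outside that window, so Jorion Province is on standard time at UTC−03:00.
10:30 Jorion Province + 3h = 13:30 UTC.
1 April 2031 is a Tuesday, so the first Sunday is April 6 and the second is April 13.
1 October 2031 is a Wednesday, so the first Sunday is October 5 and the third is October 19.
At the standard offset (UTC−04:30), 13:30 UTC − 4h30m = 09:00 Galin Station standard time.
The standard-time date in Galin Station, March 20, 2031, is outside the daylight-saving period (13 April – 19 October), so Galin Station is on standard time, UTC−04:30.
13:30 UTC − 4h30m = 09:00 Galin Station.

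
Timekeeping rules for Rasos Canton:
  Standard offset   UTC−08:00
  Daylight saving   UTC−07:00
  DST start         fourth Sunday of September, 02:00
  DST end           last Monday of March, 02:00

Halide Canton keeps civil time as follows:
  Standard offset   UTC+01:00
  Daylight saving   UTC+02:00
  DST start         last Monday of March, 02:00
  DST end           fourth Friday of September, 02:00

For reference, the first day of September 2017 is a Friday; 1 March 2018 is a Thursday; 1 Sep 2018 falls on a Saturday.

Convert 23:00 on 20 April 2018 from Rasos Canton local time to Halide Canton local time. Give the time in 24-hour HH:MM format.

1 September 2017 is a Friday, so the first Sunday is September 3 and the fourth is September 24.
1 March 2018 is a Thursday, so Mondays fall on 5, 12, 19, 26; the last is March 26.
20 April 2018 does not fall between 24 September 2017 and 26 March 2018, so daylight saving is not in effect and Rasos Canton is at UTC−08:00.
23:00 Rasos Canton + 8h = 07:00 UTC (rolling into the next day, 21 April 2018).
1 March 2018 is a Thursday, so Mondays fall on 5, 12, 19, 26; the last is March 26.
1 September 2018 is a Saturday, so the first Friday is September 7 and the fourth is September 28.
At the standard offset (UTC+01:00), 07:00 UTC + 1h = 08:00 Halide Canton standard time.
The standard-time date in Halide Canton, 21 April 2018, lies within the daylight-saving period (26 March – 28 September), so Halide Canton is on daylight time, UTC+02:00.
07:00 UTC + 2h = 09:00 Halide Canton.

09:00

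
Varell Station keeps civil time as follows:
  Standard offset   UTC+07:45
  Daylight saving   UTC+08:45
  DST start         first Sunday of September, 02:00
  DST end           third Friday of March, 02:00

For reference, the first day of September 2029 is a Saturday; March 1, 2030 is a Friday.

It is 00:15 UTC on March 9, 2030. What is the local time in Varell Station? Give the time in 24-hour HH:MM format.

1 September 2029 is a Saturday, so the first Sunday is September 2.
1 March 2030 is a Friday, so the first Friday is March 1 and the third is March 15.
At the standard offset (UTC+07:45), 00:15 UTC + 7h45m = 08:00 Varell Station standard time.
Daylight saving runs 2 September 2029 – 15 March 2030; the standard-time date in Varell Station, March 9, 2030, is inside that window, so Varell Station is at UTC+08:45.
00:15 UTC + 8h45m = 09:00 local.

09:00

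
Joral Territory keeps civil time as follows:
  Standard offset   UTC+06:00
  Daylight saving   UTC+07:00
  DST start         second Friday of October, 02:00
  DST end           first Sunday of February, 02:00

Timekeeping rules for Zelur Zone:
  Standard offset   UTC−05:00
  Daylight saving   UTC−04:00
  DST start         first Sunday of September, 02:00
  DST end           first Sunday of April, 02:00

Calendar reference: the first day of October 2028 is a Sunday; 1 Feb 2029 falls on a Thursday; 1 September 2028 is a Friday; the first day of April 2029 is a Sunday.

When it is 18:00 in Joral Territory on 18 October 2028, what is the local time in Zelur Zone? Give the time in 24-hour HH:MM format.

07:00

1 October 2028 is a Sunday, so the first Friday is October 6 and the second is October 13.
1 February 2029 is a Thursday, so the first Sunday is February 4.
Daylight saving runs 13 October 2028 – 4 February 2029; 18 October 2028 is inside that window, so Joral Territory is at UTC+07:00.
18:00 Joral Territory − 7h = 11:00 UTC.
1 September 2028 is a Friday, so the first Sunday is September 3.
1 April 2029 is a Sunday, so the first Sunday is April 1.
At the standard offset (UTC−05:00), 11:00 UTC − 5h = 06:00 Zelur Zone standard time.
Daylight saving runs 3 September 2028 – 1 April 2029; the standard-time date in Zelur Zone, 18 October 2028, is inside that window, so Zelur Zone is at UTC−04:00.
11:00 UTC − 4h = 07:00 Zelur Zone.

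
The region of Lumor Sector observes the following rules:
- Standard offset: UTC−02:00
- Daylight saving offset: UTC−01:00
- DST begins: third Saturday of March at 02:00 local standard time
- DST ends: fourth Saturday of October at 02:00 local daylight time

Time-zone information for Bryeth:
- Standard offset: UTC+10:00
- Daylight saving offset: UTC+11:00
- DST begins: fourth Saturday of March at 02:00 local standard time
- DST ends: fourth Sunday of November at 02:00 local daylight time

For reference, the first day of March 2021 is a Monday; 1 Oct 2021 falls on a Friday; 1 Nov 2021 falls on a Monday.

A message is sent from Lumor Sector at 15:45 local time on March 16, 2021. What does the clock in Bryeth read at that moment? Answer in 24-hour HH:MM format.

1 March 2021 is a Monday, so the first Saturday is March 6 and the third is March 20.
1 October 2021 is a Friday, so the first Saturday is October 2 and the fourth is October 23.
March 16, 2021 does not fall between 20 March and 23 October, so daylight saving is not in effect and Lumor Sector is at UTC−02:00.
15:45 Lumor Sector + 2h = 17:45 UTC.
1 March 2021 is a Monday, so the first Saturday is March 6 and the fourth is March 27.
1 November 2021 is a Monday, so the first Sunday is November 7 and the fourth is November 28.
At the standard offset (UTC+10:00), 17:45 UTC + 10h = 03:45 Bryeth standard time (rolling into the next day, 17 March 2021).
Daylight saving runs 27 March – 28 November; the standard-time date in Bryeth, March 17, 2021, is outside that window, so Bryeth is on standard time at UTC+10:00.
17:45 UTC + 10h = 03:45 Bryeth (rolling into the next day, 17 March 2021).

03:45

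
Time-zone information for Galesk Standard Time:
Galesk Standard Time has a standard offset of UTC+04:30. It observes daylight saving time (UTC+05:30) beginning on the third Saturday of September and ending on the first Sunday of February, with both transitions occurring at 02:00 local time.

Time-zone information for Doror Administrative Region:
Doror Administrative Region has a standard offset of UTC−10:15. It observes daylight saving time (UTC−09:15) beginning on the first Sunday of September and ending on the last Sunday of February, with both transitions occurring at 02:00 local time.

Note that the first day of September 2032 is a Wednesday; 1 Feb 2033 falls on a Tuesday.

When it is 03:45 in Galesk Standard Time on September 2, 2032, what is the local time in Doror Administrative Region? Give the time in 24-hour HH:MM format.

13:00

1 September 2032 is a Wednesday, so the first Saturday is September 4 and the third is September 18.
1 February 2033 is a Tuesday, so the first Sunday is February 6.
September 2, 2032 does not fall between 18 September 2032 and 6 February 2033, so daylight saving is not in effect and Galesk Standard Time is at UTC+04:30.
03:45 Galesk Standard Time − 4h30m = 23:15 UTC (rolling into the previous day, 1 September 2032).
1 September 2032 is a Wednesday, so the first Sunday is September 5.
1 February 2033 is a Tuesday, so Sundays fall on 6, 13, 20, 27; the last is February 27.
At the standard offset (UTC−10:15), 23:15 UTC − 10h15m = 13:00 Doror Administrative Region standard time.
The standard-time date in Doror Administrative Region, September 1, 2032, is outside the daylight-saving period (5 September 2032 – 27 February 2033), so Doror Administrative Region is on standard time, UTC−10:15.
23:15 UTC − 10h15m = 13:00 Doror Administrative Region.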